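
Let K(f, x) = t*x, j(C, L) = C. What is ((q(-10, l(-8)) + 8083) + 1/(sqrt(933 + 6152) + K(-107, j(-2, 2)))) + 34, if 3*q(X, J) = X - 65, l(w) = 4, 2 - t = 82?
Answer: 29964708/3703 - sqrt(7085)/18515 ≈ 8092.0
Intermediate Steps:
t = -80 (t = 2 - 1*82 = 2 - 82 = -80)
q(X, J) = -65/3 + X/3 (q(X, J) = (X - 65)/3 = (-65 + X)/3 = -65/3 + X/3)
K(f, x) = -80*x
((q(-10, l(-8)) + 8083) + 1/(sqrt(933 + 6152) + K(-107, j(-2, 2)))) + 34 = (((-65/3 + (1/3)*(-10)) + 8083) + 1/(sqrt(933 + 6152) - 80*(-2))) + 34 = (((-65/3 - 10/3) + 8083) + 1/(sqrt(7085) + 160)) + 34 = ((-25 + 8083) + 1/(160 + sqrt(7085))) + 34 = (8058 + 1/(160 + sqrt(7085))) + 34 = 8092 + 1/(160 + sqrt(7085))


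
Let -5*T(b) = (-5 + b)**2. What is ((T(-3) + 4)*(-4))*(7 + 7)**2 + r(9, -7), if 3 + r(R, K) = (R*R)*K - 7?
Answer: 31611/5 ≈ 6322.2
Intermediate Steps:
r(R, K) = -10 + K*R**2 (r(R, K) = -3 + ((R*R)*K - 7) = -3 + (R**2*K - 7) = -3 + (K*R**2 - 7) = -3 + (-7 + K*R**2) = -10 + K*R**2)
T(b) = -(-5 + b)**2/5
((T(-3) + 4)*(-4))*(7 + 7)**2 + r(9, -7) = ((-(-5 - 3)**2/5 + 4)*(-4))*(7 + 7)**2 + (-10 - 7*9**2) = ((-1/5*(-8)**2 + 4)*(-4))*14**2 + (-10 - 7*81) = ((-1/5*64 + 4)*(-4))*196 + (-10 - 567) = ((-64/5 + 4)*(-4))*196 - 577 = -44/5*(-4)*196 - 577 = (176/5)*196 - 577 = 34496/5 - 577 = 31611/5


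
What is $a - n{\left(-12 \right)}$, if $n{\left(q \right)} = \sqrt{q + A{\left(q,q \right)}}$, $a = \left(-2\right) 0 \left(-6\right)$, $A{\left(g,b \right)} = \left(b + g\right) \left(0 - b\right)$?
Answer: $- 10 i \sqrt{3} \approx - 17.32 i$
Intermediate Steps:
$A{\left(g,b \right)} = - b \left(b + g\right)$ ($A{\left(g,b \right)} = \left(b + g\right) \left(- b\right) = - b \left(b + g\right)$)
$a = 0$ ($a = 0 \left(-6\right) = 0$)
$n{\left(q \right)} = \sqrt{q - 2 q^{2}}$ ($n{\left(q \right)} = \sqrt{q - q \left(q + q\right)} = \sqrt{q - q 2 q} = \sqrt{q - 2 q^{2}}$)
$a - n{\left(-12 \right)} = 0 - \sqrt{- 12 \left(1 - -24\right)} = 0 - \sqrt{- 12 \left(1 + 24\right)} = 0 - \sqrt{\left(-12\right) 25} = 0 - \sqrt{-300} = 0 - 10 i \sqrt{3} = - 10 i \sqrt{3}$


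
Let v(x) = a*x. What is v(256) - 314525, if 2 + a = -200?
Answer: -366237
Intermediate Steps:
a = -202 (a = -2 - 200 = -202)
v(x) = -202*x
v(256) - 314525 = -202*256 - 314525 = -51712 - 314525 = -366237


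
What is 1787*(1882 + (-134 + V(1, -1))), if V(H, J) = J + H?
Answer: 3123676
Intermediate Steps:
V(H, J) = H + J
1787*(1882 + (-134 + V(1, -1))) = 1787*(1882 + (-134 + (1 - 1))) = 1787*(1882 + (-134 + 0)) = 1787*(1882 - 134) = 1787*1748 = 3123676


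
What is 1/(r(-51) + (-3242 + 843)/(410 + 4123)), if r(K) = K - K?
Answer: -4533/2399 ≈ -1.8895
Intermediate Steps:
r(K) = 0
1/(r(-51) + (-3242 + 843)/(410 + 4123)) = 1/(0 + (-3242 + 843)/(410 + 4123)) = 1/(0 - 2399/4533) = 1/(-2399/4533) = -4533/2399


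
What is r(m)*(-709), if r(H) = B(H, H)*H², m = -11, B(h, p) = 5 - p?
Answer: -1372624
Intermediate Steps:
r(H) = H²*(5 - H) (r(H) = (5 - H)*H² = H²*(5 - H))
r(m)*(-709) = ((-11)²*(5 - 1*(-11)))*(-709) = (121*(5 + 11))*(-709) = (121*16)*(-709) = 1936*(-709) = -1372624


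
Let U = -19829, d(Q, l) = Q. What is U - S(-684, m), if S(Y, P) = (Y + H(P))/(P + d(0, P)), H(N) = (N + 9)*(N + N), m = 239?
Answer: -4856991/239 ≈ -20322.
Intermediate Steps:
H(N) = 2*N*(9 + N) (H(N) = (9 + N)*(2*N) = 2*N*(9 + N))
S(Y, P) = (Y + 2*P*(9 + P))/P (S(Y, P) = (Y + 2*P*(9 + P))/(P + 0) = (Y + 2*P*(9 + P))/P)
U - S(-684, m) = -19829 - (18 + 2*239 - 684/239) = -19829 - (18 + 478 - 684*1/239) = -19829 - (18 + 478 - 684/239) = -19829 - 1*117860/239 = -19829 - 117860/239 = -4856991/239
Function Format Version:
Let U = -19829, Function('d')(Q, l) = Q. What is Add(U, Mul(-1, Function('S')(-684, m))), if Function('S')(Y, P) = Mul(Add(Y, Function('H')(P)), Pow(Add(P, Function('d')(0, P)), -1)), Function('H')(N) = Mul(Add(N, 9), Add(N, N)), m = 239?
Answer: Rational(-4856991, 239) ≈ -20322.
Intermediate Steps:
Function('H')(N) = Mul(2, N, Add(9, N)) (Function('H')(N) = Mul(Add(9, N), Mul(2, N)) = Mul(2, N, Add(9, N)))
Function('S')(Y, P) = Mul(Pow(P, -1), Add(Y, Mul(2, P, Add(9, P)))) (Function('S')(Y, P) = Mul(Add(Y, Mul(2, P, Add(9, P))), Pow(Add(P, 0), -1)) = Mul(Add(Y, Mul(2, P, Add(9, P))), Pow(P, -1)) = Mul(Pow(P, -1), Add(Y, Mul(2, P, Add(9, P)))))
Add(U, Mul(-1, Function('S')(-684, m))) = Add(-19829, Mul(-1, Add(18, Mul(2, 239), Mul(-684, Pow(239, -1))))) = Add(-19829, Mul(-1, Add(18, 478, Mul(-684, Rational(1, 239))))) = Add(-19829, Mul(-1, Add(18, 478, Rational(-684, 239)))) = Add(-19829, Mul(-1, Rational(117860, 239))) = Add(-19829, Rational(-117860, 239)) = Rational(-4856991, 239)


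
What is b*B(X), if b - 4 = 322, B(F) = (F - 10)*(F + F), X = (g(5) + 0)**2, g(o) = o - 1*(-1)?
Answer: 610272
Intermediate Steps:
g(o) = 1 + o (g(o) = o + 1 = 1 + o)
X = 36 (X = ((1 + 5) + 0)**2 = (6 + 0)**2 = 6**2 = 36)
B(F) = 2*F*(-10 + F) (B(F) = (-10 + F)*(2*F) = 2*F*(-10 + F))
b = 326 (b = 4 + 322 = 326)
b*B(X) = 326*(2*36*(-10 + 36)) = 326*(2*36*26) = 326*1872 = 610272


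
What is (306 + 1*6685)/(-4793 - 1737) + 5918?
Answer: 38637549/6530 ≈ 5916.9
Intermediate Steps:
(306 + 1*6685)/(-4793 - 1737) + 5918 = (306 + 6685)/(-6530) + 5918 = 6991*(-1/6530) + 5918 = -6991/6530 + 5918 = 38637549/6530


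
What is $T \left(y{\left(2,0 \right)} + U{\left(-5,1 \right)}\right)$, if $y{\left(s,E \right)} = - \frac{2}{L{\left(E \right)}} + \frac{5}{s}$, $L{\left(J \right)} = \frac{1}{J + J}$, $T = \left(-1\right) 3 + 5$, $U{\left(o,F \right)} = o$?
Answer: $-5$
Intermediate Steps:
$T = 2$ ($T = -3 + 5 = 2$)
$L{\left(J \right)} = \frac{1}{2 J}$
$y{\left(s,E \right)} = - 4 E + \frac{5}{s}$ ($y{\left(s,E \right)} = - \frac{2}{\frac{1}{2} \frac{1}{E}} + \frac{5}{s} = - 2 \cdot 2 E + \frac{5}{s} = - 4 E + \frac{5}{s}$)
$T \left(y{\left(2,0 \right)} + U{\left(-5,1 \right)}\right) = 2 \left(\left(\left(-4\right) 0 + \frac{5}{2}\right) - 5\right) = 2 \left(\left(0 + 5 \cdot \frac{1}{2}\right) - 5\right) = 2 \left(\left(0 + \frac{5}{2}\right) - 5\right) = 2 \left(\frac{5}{2} - 5\right) = 2 \left(- \frac{5}{2}\right) = -5$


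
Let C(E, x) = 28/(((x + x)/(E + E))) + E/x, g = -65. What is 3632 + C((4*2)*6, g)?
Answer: 234688/65 ≈ 3610.6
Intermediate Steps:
C(E, x) = 29*E/x (C(E, x) = 28/(((2*x)/((2*E)))) + E/x = 28/(((2*x)*(1/(2*E)))) + E/x = 28/((x/E)) + E/x = 28*(E/x) + E/x = 28*E/x + E/x = 29*E/x)
3632 + C((4*2)*6, g) = 3632 + 29*((4*2)*6)/(-65) = 3632 + 29*(8*6)*(-1/65) = 3632 + 29*48*(-1/65) = 3632 - 1392/65 = 234688/65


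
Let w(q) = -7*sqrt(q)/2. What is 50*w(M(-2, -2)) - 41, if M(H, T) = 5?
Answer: -41 - 175*sqrt(5) ≈ -432.31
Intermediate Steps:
w(q) = -7*sqrt(q)/2 (w(q) = -7*sqrt(q)*(1/2) = -7*sqrt(q)/2)
50*w(M(-2, -2)) - 41 = 50*(-7*sqrt(5)/2) - 41 = -175*sqrt(5) - 41 = -41 - 175*sqrt(5)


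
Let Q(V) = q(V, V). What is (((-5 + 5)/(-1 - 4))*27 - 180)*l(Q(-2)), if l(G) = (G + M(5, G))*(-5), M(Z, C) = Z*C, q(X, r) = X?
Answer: -10800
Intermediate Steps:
Q(V) = V
M(Z, C) = C*Z
l(G) = -30*G (l(G) = (G + G*5)*(-5) = (G + 5*G)*(-5) = (6*G)*(-5) = -30*G)
(((-5 + 5)/(-1 - 4))*27 - 180)*l(Q(-2)) = (((-5 + 5)/(-1 - 4))*27 - 180)*(-30*(-2)) = ((0/(-5))*27 - 180)*60 = ((0*(-⅕))*27 - 180)*60 = (0*27 - 180)*60 = (0 - 180)*60 = -180*60 = -10800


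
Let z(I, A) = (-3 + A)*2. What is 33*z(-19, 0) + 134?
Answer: -64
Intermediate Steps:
z(I, A) = -6 + 2*A
33*z(-19, 0) + 134 = 33*(-6 + 2*0) + 134 = 33*(-6 + 0) + 134 = 33*(-6) + 134 = -198 + 134 = -64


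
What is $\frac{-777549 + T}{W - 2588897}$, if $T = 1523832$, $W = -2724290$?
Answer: $- \frac{746283}{5313187} \approx -0.14046$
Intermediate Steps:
$\frac{-777549 + T}{W - 2588897} = \frac{-777549 + 1523832}{-2724290 - 2588897} = \frac{746283}{-5313187} = 746283 \left(- \frac{1}{5313187}\right) = - \frac{746283}{5313187}$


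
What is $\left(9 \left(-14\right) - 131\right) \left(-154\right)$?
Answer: $39578$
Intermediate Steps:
$\left(9 \left(-14\right) - 131\right) \left(-154\right) = \left(-126 - 131\right) \left(-154\right) = \left(-257\right) \left(-154\right) = 39578$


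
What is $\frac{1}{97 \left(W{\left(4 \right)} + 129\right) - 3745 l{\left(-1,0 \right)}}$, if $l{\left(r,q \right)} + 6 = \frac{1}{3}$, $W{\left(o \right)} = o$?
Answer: $\frac{3}{102368} \approx 2.9306 \cdot 10^{-5}$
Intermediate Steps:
$l{\left(r,q \right)} = - \frac{17}{3}$ ($l{\left(r,q \right)} = -6 + \frac{1}{3} = - \frac{17}{3}$)
$\frac{1}{97 \left(W{\left(4 \right)} + 129\right) - 3745 l{\left(-1,0 \right)}} = \frac{1}{97 \left(4 + 129\right) - - \frac{63665}{3}} = \frac{1}{97 \cdot 133 + \frac{63665}{3}} = \frac{1}{12901 + \frac{63665}{3}} = \frac{1}{\frac{102368}{3}} = \frac{3}{102368}$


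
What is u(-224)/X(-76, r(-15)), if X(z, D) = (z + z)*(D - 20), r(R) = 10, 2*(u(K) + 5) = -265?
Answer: -55/608 ≈ -0.090461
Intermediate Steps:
u(K) = -275/2 (u(K) = -5 + (1/2)*(-265) = -5 - 265/2 = -275/2)
X(z, D) = 2*z*(-20 + D) (X(z, D) = (2*z)*(-20 + D) = 2*z*(-20 + D))
u(-224)/X(-76, r(-15)) = -275*(-1/(152*(-20 + 10)))/2 = -275/(2*(2*(-76)*(-10))) = -275/2/1520 = -275/2*1/1520 = -55/608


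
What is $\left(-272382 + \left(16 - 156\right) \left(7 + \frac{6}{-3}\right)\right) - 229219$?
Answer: $-502301$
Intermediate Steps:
$\left(-272382 + \left(16 - 156\right) \left(7 + \frac{6}{-3}\right)\right) - 229219 = \left(-272382 - 140 \left(7 + 6 \left(- \frac{1}{3}\right)\right)\right) - 229219 = \left(-272382 - 140 \left(7 - 2\right)\right) - 229219 = \left(-272382 - 700\right) - 229219 = -273082 - 229219 = -502301$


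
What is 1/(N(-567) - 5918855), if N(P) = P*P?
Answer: -1/5597366 ≈ -1.7866e-7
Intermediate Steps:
N(P) = P²
1/(N(-567) - 5918855) = 1/((-567)² - 5918855) = 1/(321489 - 5918855) = 1/(-5597366) = -1/5597366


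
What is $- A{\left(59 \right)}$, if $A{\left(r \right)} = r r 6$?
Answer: $-20886$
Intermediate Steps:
$A{\left(r \right)} = 6 r^{2}$ ($A{\left(r \right)} = r^{2} \cdot 6 = 6 r^{2}$)
$- A{\left(59 \right)} = - 6 \cdot 59^{2} = - 6 \cdot 3481 = \left(-1\right) 20886 = -20886$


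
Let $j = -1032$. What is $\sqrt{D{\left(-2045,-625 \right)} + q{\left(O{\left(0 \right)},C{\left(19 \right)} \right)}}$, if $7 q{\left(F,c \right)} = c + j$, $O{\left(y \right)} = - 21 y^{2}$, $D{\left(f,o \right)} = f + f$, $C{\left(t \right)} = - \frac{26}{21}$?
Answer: $\frac{4 i \sqrt{116799}}{21} \approx 65.097 i$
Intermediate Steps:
$C{\left(t \right)} = - \frac{26}{21}$ ($C{\left(t \right)} = \left(-26\right) \frac{1}{21} = - \frac{26}{21}$)
$D{\left(f,o \right)} = 2 f$
$q{\left(F,c \right)} = - \frac{1032}{7} + \frac{c}{7}$ ($q{\left(F,c \right)} = \frac{c - 1032}{7} = \frac{-1032 + c}{7} = - \frac{1032}{7} + \frac{c}{7}$)
$\sqrt{D{\left(-2045,-625 \right)} + q{\left(O{\left(0 \right)},C{\left(19 \right)} \right)}} = \sqrt{2 \left(-2045\right) + \left(- \frac{1032}{7} + \frac{1}{7} \left(- \frac{26}{21}\right)\right)} = \sqrt{-4090 - \frac{21698}{147}} = \sqrt{- \frac{622928}{147}} = \frac{4 i \sqrt{116799}}{21}$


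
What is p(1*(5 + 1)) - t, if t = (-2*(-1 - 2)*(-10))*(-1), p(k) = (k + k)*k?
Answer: 12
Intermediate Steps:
p(k) = 2*k² (p(k) = (2*k)*k = 2*k²)
t = 60 (t = (-2*(-3)*(-10))*(-1) = (6*(-10))*(-1) = -60*(-1) = 60)
p(1*(5 + 1)) - t = 2*(1*(5 + 1))² - 1*60 = 2*(1*6)² - 60 = 2*6² - 60 = 2*36 - 60 = 72 - 60 = 12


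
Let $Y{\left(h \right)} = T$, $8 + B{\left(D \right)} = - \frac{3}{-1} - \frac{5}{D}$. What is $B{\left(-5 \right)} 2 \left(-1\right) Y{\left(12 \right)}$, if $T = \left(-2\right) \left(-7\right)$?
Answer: $112$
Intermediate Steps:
$B{\left(D \right)} = -5 - \frac{5}{D}$ ($B{\left(D \right)} = -8 - \left(-3 + \frac{5}{D}\right) = -8 + \left(3 - \frac{5}{D}\right) = -5 - \frac{5}{D}$)
$T = 14$
$Y{\left(h \right)} = 14$
$B{\left(-5 \right)} 2 \left(-1\right) Y{\left(12 \right)} = \left(-5 - \frac{5}{-5}\right) 2 \left(-1\right) 14 = \left(-5 - -1\right) 2 \left(-1\right) 14 = \left(-5 + 1\right) 2 \left(-1\right) 14 = \left(-4\right) 2 \left(-1\right) 14 = \left(-8\right) \left(-1\right) 14 = 8 \cdot 14 = 112$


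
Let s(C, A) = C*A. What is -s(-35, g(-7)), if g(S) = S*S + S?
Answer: 1470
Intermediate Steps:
g(S) = S + S² (g(S) = S² + S = S + S²)
s(C, A) = A*C
-s(-35, g(-7)) = -(-7*(1 - 7))*(-35) = -(-7*(-6))*(-35) = -42*(-35) = -1*(-1470) = 1470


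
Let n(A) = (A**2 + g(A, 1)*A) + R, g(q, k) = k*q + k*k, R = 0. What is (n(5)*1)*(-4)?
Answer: -220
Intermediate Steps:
g(q, k) = k**2 + k*q (g(q, k) = k*q + k**2 = k**2 + k*q)
n(A) = A**2 + A*(1 + A) (n(A) = (A**2 + (1*(1 + A))*A) + 0 = (A**2 + (1 + A)*A) + 0 = (A**2 + A*(1 + A)) + 0 = A**2 + A*(1 + A))
(n(5)*1)*(-4) = ((5*(1 + 2*5))*1)*(-4) = ((5*(1 + 10))*1)*(-4) = ((5*11)*1)*(-4) = (55*1)*(-4) = 55*(-4) = -220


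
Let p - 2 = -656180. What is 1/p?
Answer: -1/656178 ≈ -1.5240e-6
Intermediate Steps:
p = -656178 (p = 2 - 656180 = -656178)
1/p = 1/(-656178) = -1/656178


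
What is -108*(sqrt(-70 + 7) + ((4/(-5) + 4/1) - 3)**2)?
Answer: -108/25 - 324*I*sqrt(7) ≈ -4.32 - 857.22*I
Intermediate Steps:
-108*(sqrt(-70 + 7) + ((4/(-5) + 4/1) - 3)**2) = -108*(sqrt(-63) + ((4*(-1/5) + 4*1) - 3)**2) = -108*(3*I*sqrt(7) + ((-4/5 + 4) - 3)**2) = -108*(3*I*sqrt(7) + (16/5 - 3)**2) = -108*(3*I*sqrt(7) + (1/5)**2) = -108*(3*I*sqrt(7) + 1/25) = -108*(1/25 + 3*I*sqrt(7)) = -108/25 - 324*I*sqrt(7)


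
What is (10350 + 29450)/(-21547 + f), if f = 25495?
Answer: 9950/987 ≈ 10.081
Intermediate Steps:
(10350 + 29450)/(-21547 + f) = (10350 + 29450)/(-21547 + 25495) = 39800/3948 = 39800*(1/3948) = 9950/987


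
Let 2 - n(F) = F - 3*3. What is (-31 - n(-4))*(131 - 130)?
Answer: -46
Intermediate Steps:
n(F) = 11 - F (n(F) = 2 - (F - 3*3) = 2 - (F - 9) = 2 - (-9 + F) = 2 + (9 - F) = 11 - F)
(-31 - n(-4))*(131 - 130) = (-31 - (11 - 1*(-4)))*(131 - 130) = (-31 - (11 + 4))*1 = (-31 - 1*15)*1 = (-31 - 15)*1 = -46*1 = -46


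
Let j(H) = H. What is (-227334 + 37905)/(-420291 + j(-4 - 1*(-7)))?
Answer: 63143/140096 ≈ 0.45071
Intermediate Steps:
(-227334 + 37905)/(-420291 + j(-4 - 1*(-7))) = (-227334 + 37905)/(-420291 + (-4 - 1*(-7))) = -189429/(-420291 + (-4 + 7)) = -189429/(-420291 + 3) = -189429/(-420288) = -189429*(-1/420288) = 63143/140096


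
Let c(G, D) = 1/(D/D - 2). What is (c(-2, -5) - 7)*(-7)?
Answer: 56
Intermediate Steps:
c(G, D) = -1 (c(G, D) = 1/(1 - 2) = 1/(-1) = -1)
(c(-2, -5) - 7)*(-7) = (-1 - 7)*(-7) = -8*(-7) = 56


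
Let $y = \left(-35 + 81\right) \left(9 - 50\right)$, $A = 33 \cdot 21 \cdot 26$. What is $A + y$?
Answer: $16132$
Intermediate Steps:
$A = 18018$ ($A = 693 \cdot 26 = 18018$)
$y = -1886$ ($y = 46 \left(-41\right) = -1886$)
$A + y = 18018 - 1886 = 16132$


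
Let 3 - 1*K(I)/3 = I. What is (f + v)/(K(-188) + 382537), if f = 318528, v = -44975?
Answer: 39079/54730 ≈ 0.71403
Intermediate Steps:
K(I) = 9 - 3*I
(f + v)/(K(-188) + 382537) = (318528 - 44975)/((9 - 3*(-188)) + 382537) = 273553/((9 + 564) + 382537) = 273553/(573 + 382537) = 273553/383110 = 273553*(1/383110) = 39079/54730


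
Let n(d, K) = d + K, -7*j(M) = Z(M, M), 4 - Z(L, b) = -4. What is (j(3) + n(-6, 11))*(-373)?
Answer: -10071/7 ≈ -1438.7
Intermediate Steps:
Z(L, b) = 8 (Z(L, b) = 4 - 1*(-4) = 4 + 4 = 8)
j(M) = -8/7 (j(M) = -⅐*8 = -8/7)
n(d, K) = K + d
(j(3) + n(-6, 11))*(-373) = (-8/7 + (11 - 6))*(-373) = (-8/7 + 5)*(-373) = (27/7)*(-373) = -10071/7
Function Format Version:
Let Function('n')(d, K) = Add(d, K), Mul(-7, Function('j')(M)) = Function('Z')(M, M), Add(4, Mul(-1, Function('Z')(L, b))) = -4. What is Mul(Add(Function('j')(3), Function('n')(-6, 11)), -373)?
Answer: Rational(-10071, 7) ≈ -1438.7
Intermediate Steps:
Function('Z')(L, b) = 8 (Function('Z')(L, b) = Add(4, Mul(-1, -4)) = Add(4, 4) = 8)
Function('j')(M) = Rational(-8, 7) (Function('j')(M) = Mul(Rational(-1, 7), 8) = Rational(-8, 7))
Function('n')(d, K) = Add(K, d)
Mul(Add(Function('j')(3), Function('n')(-6, 11)), -373) = Mul(Add(Rational(-8, 7), Add(11, -6)), -373) = Mul(Add(Rational(-8, 7), 5), -373) = Mul(Rational(27, 7), -373) = Rational(-10071, 7)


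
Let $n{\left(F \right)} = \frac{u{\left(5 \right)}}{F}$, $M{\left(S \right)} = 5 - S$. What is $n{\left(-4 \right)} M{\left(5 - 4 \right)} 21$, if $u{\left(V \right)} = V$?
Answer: $-105$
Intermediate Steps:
$n{\left(F \right)} = \frac{5}{F}$
$n{\left(-4 \right)} M{\left(5 - 4 \right)} 21 = \frac{5}{-4} \left(5 - \left(5 - 4\right)\right) 21 = 5 \left(- \frac{1}{4}\right) \left(5 - 1\right) 21 = - \frac{5 \left(5 - 1\right)}{4} \cdot 21 = \left(- \frac{5}{4}\right) 4 \cdot 21 = \left(-5\right) 21 = -105$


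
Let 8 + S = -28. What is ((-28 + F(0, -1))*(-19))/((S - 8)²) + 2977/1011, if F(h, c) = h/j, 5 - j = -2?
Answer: 1575331/489324 ≈ 3.2194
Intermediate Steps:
S = -36 (S = -8 - 28 = -36)
j = 7 (j = 5 - 1*(-2) = 5 + 2 = 7)
F(h, c) = h/7
((-28 + F(0, -1))*(-19))/((S - 8)²) + 2977/1011 = ((-28 + (⅐)*0)*(-19))/((-36 - 8)²) + 2977/1011 = ((-28 + 0)*(-19))/((-44)²) + 2977*(1/1011) = -28*(-19)/1936 + 2977/1011 = 532*(1/1936) + 2977/1011 = 133/484 + 2977/1011 = 1575331/489324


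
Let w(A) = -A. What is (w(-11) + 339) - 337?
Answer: 13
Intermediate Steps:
(w(-11) + 339) - 337 = (-1*(-11) + 339) - 337 = (11 + 339) - 337 = 350 - 337 = 13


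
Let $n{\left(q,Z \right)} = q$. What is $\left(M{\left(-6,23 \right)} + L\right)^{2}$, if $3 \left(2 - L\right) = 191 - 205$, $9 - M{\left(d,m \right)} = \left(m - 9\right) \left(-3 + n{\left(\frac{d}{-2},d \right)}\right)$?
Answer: $\frac{2209}{9} \approx 245.44$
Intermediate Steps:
$M{\left(d,m \right)} = 9 - \left(-9 + m\right) \left(-3 - \frac{d}{2}\right)$ ($M{\left(d,m \right)} = 9 - \left(m - 9\right) \left(-3 + \frac{d}{-2}\right) = 9 - \left(-9 + m\right) \left(-3 + d \left(- \frac{1}{2}\right)\right) = 9 - \left(-9 + m\right) \left(-3 - \frac{d}{2}\right)$)
$L = \frac{20}{3}$ ($L = 2 - \frac{191 - 205}{3} = 2 - - \frac{14}{3} = 2 + \frac{14}{3} = \frac{20}{3} \approx 6.6667$)
$\left(M{\left(-6,23 \right)} + L\right)^{2} = \left(\left(-18 + 3 \cdot 23 - -27 + \frac{1}{2} \left(-6\right) 23\right) + \frac{20}{3}\right)^{2} = \left(\left(-18 + 69 + 27 - 69\right) + \frac{20}{3}\right)^{2} = \left(9 + \frac{20}{3}\right)^{2} = \left(\frac{47}{3}\right)^{2} = \frac{2209}{9}$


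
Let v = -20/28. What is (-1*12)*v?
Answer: 60/7 ≈ 8.5714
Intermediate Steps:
v = -5/7 (v = -20*1/28 = -5/7 ≈ -0.71429)
(-1*12)*v = -1*12*(-5/7) = -12*(-5/7) = 60/7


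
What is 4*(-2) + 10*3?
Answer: 22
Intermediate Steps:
4*(-2) + 10*3 = -8 + 30 = 22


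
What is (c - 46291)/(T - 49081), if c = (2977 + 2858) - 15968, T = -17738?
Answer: 18808/22273 ≈ 0.84443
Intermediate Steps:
c = -10133 (c = 5835 - 15968 = -10133)
(c - 46291)/(T - 49081) = (-10133 - 46291)/(-17738 - 49081) = -56424/(-66819) = -56424*(-1/66819) = 18808/22273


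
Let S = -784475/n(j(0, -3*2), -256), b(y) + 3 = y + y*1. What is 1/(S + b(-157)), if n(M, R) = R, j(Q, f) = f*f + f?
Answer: 256/703323 ≈ 0.00036399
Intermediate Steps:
j(Q, f) = f + f² (j(Q, f) = f² + f = f + f²)
b(y) = -3 + 2*y (b(y) = -3 + (y + y*1) = -3 + (y + y) = -3 + 2*y)
S = 784475/256 (S = -784475/(-256) = -784475*(-1/256) = 784475/256 ≈ 3064.4)
1/(S + b(-157)) = 1/(784475/256 + (-3 + 2*(-157))) = 1/(784475/256 + (-3 - 314)) = 1/(784475/256 - 317) = 1/(703323/256) = 256/703323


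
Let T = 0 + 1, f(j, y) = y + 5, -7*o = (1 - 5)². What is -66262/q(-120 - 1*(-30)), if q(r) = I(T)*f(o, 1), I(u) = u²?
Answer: -33131/3 ≈ -11044.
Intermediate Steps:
o = -16/7 (o = -(1 - 5)²/7 = -⅐*(-4)² = -⅐*16 = -16/7 ≈ -2.2857)
f(j, y) = 5 + y
T = 1
q(r) = 6 (q(r) = 1²*(5 + 1) = 1*6 = 6)
-66262/q(-120 - 1*(-30)) = -66262/6 = -66262*⅙ = -33131/3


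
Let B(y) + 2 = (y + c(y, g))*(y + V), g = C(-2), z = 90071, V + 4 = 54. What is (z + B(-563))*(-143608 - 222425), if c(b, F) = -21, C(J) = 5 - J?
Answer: -142628784813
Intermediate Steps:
V = 50 (V = -4 + 54 = 50)
g = 7 (g = 5 - 1*(-2) = 5 + 2 = 7)
B(y) = -2 + (-21 + y)*(50 + y) (B(y) = -2 + (y - 21)*(y + 50) = -2 + (-21 + y)*(50 + y))
(z + B(-563))*(-143608 - 222425) = (90071 + (-1052 + (-563)**2 + 29*(-563)))*(-143608 - 222425) = (90071 + (-1052 + 316969 - 16327))*(-366033) = (90071 + 299590)*(-366033) = 389661*(-366033) = -142628784813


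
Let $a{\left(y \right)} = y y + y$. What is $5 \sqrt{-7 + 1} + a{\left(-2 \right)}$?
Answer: $2 + 5 i \sqrt{6} \approx 2.0 + 12.247 i$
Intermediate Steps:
$a{\left(y \right)} = y + y^{2}$ ($a{\left(y \right)} = y^{2} + y = y + y^{2}$)
$5 \sqrt{-7 + 1} + a{\left(-2 \right)} = 5 \sqrt{-7 + 1} - 2 \left(1 - 2\right) = 5 \sqrt{-6} - -2 = 5 i \sqrt{6} + 2 = 2 + 5 i \sqrt{6}$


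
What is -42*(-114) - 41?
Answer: 4747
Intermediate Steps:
-42*(-114) - 41 = 4788 - 41 = 4747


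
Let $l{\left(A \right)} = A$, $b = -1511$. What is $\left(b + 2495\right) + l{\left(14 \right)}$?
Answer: $998$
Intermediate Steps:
$\left(b + 2495\right) + l{\left(14 \right)} = \left(-1511 + 2495\right) + 14 = 984 + 14 = 998$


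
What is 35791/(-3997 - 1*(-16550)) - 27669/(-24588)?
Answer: 409119355/102884388 ≈ 3.9765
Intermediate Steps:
35791/(-3997 - 1*(-16550)) - 27669/(-24588) = 35791/(-3997 + 16550) - 27669*(-1/24588) = 35791/12553 + 9223/8196 = 409119355/102884388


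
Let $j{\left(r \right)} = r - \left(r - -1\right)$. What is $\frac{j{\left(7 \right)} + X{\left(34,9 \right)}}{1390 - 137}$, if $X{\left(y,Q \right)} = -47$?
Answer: $- \frac{48}{1253} \approx -0.038308$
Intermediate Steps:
$j{\left(r \right)} = -1$ ($j{\left(r \right)} = r - \left(r + 1\right) = r - \left(1 + r\right) = -1$)
$\frac{j{\left(7 \right)} + X{\left(34,9 \right)}}{1390 - 137} = \frac{-1 - 47}{1390 - 137} = - \frac{48}{1253}$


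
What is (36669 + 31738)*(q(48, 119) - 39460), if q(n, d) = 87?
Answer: -2693388811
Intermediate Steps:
(36669 + 31738)*(q(48, 119) - 39460) = (36669 + 31738)*(87 - 39460) = 68407*(-39373) = -2693388811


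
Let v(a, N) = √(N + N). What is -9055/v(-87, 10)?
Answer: -1811*√5/2 ≈ -2024.8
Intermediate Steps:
v(a, N) = √2*√N (v(a, N) = √(2*N) = √2*√N)
-9055/v(-87, 10) = -9055*√5/10 = -1811*√5/2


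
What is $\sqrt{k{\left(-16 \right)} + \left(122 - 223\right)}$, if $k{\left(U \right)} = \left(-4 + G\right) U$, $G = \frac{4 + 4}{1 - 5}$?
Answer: $i \sqrt{5} \approx 2.2361 i$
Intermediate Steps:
$G = -2$ ($G = \frac{8}{-4} = 8 \left(- \frac{1}{4}\right) = -2$)
$k{\left(U \right)} = - 6 U$ ($k{\left(U \right)} = \left(-4 - 2\right) U = - 6 U$)
$\sqrt{k{\left(-16 \right)} + \left(122 - 223\right)} = \sqrt{\left(-6\right) \left(-16\right) + \left(122 - 223\right)} = \sqrt{96 + \left(122 - 223\right)} = \sqrt{96 - 101} = \sqrt{-5} = i \sqrt{5}$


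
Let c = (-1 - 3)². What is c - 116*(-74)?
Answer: 8600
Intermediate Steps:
c = 16 (c = (-4)² = 16)
c - 116*(-74) = 16 - 116*(-74) = 16 + 8584 = 8600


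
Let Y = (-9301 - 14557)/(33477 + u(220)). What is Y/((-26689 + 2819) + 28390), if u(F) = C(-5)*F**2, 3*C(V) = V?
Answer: 35787/319945940 ≈ 0.00011185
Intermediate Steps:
C(V) = V/3
u(F) = -5*F**2/3 (u(F) = ((1/3)*(-5))*F**2 = -5*F**2/3)
Y = 71574/141569 (Y = (-9301 - 14557)/(33477 - 5/3*220**2) = -23858/(33477 - 5/3*48400) = -23858/(33477 - 242000/3) = -23858/(-141569/3) = -23858*(-3/141569) = 71574/141569 ≈ 0.50558)
Y/((-26689 + 2819) + 28390) = 71574/(141569*((-26689 + 2819) + 28390)) = 71574/(141569*(-23870 + 28390)) = (71574/141569)/4520 = (71574/141569)*(1/4520) = 35787/319945940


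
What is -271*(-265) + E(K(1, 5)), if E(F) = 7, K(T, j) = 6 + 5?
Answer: 71822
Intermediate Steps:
K(T, j) = 11
-271*(-265) + E(K(1, 5)) = -271*(-265) + 7 = 71815 + 7 = 71822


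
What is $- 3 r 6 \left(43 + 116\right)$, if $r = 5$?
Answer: $-14310$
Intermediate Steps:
$- 3 r 6 \left(43 + 116\right) = \left(-3\right) 5 \cdot 6 \left(43 + 116\right) = \left(-15\right) 6 \cdot 159 = \left(-90\right) 159 = -14310$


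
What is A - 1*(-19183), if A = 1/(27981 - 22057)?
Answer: 113640093/5924 ≈ 19183.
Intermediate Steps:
A = 1/5924 ≈ 0.00016880
A - 1*(-19183) = 1/5924 - 1*(-19183) = 1/5924 + 19183 = 113640093/5924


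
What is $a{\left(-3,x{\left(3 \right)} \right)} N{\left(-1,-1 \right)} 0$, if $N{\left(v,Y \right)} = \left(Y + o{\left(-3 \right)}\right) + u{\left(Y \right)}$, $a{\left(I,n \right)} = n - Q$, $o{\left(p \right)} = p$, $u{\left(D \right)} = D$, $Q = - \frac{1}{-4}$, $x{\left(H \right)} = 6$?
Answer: $0$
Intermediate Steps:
$Q = \frac{1}{4}$ ($Q = \left(-1\right) \left(- \frac{1}{4}\right) = \frac{1}{4} \approx 0.25$)
$a{\left(I,n \right)} = - \frac{1}{4} + n$ ($a{\left(I,n \right)} = n - \frac{1}{4} = - \frac{1}{4} + n$)
$N{\left(v,Y \right)} = -3 + 2 Y$ ($N{\left(v,Y \right)} = \left(Y - 3\right) + Y = \left(-3 + Y\right) + Y = -3 + 2 Y$)
$a{\left(-3,x{\left(3 \right)} \right)} N{\left(-1,-1 \right)} 0 = \left(- \frac{1}{4} + 6\right) \left(-3 + 2 \left(-1\right)\right) 0 = \frac{23 \left(-3 - 2\right)}{4} \cdot 0 = \frac{23}{4} \left(-5\right) 0 = \left(- \frac{115}{4}\right) 0 = 0$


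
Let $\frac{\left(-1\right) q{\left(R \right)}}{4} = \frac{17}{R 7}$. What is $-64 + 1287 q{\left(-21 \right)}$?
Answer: $\frac{26036}{49} \approx 531.35$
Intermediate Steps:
$q{\left(R \right)} = - \frac{68}{7 R}$ ($q{\left(R \right)} = - 4 \frac{17}{R 7} = - 4 \frac{17}{7 R} = - \frac{68}{7 R}$)
$-64 + 1287 q{\left(-21 \right)} = -64 + 1287 \left(- \frac{68}{7 \left(-21\right)}\right) = -64 + 1287 \left(\left(- \frac{68}{7}\right) \left(- \frac{1}{21}\right)\right) = -64 + 1287 \cdot \frac{68}{147} = -64 + \frac{29172}{49} = \frac{26036}{49}$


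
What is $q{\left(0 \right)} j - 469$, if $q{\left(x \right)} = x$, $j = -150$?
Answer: $-469$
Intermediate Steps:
$q{\left(0 \right)} j - 469 = 0 \left(-150\right) - 469 = 0 - 469 = -469$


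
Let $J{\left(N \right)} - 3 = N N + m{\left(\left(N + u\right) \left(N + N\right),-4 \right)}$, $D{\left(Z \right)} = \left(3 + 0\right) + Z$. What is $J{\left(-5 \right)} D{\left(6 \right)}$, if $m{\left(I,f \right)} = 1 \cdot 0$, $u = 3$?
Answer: $252$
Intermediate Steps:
$m{\left(I,f \right)} = 0$
$D{\left(Z \right)} = 3 + Z$
$J{\left(N \right)} = 3 + N^{2}$ ($J{\left(N \right)} = 3 + \left(N N + 0\right) = 3 + \left(N^{2} + 0\right) = 3 + N^{2}$)
$J{\left(-5 \right)} D{\left(6 \right)} = \left(3 + \left(-5\right)^{2}\right) \left(3 + 6\right) = \left(3 + 25\right) 9 = 28 \cdot 9 = 252$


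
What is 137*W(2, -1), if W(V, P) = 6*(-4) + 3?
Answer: -2877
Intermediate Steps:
W(V, P) = -21 (W(V, P) = -24 + 3 = -21)
137*W(2, -1) = 137*(-21) = -2877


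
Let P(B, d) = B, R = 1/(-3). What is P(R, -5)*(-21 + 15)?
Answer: 2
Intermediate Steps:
R = -⅓ ≈ -0.33333
P(R, -5)*(-21 + 15) = -(-21 + 15)/3 = -⅓*(-6) = 2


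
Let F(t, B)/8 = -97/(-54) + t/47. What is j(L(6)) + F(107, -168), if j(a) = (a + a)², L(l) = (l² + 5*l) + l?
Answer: 26355332/1269 ≈ 20769.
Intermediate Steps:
L(l) = l² + 6*l
F(t, B) = 388/27 + 8*t/47 (F(t, B) = 8*(-97/(-54) + t/47) = 8*(-97*(-1/54) + t*(1/47)) = 8*(97/54 + t/47) = 388/27 + 8*t/47)
j(a) = 4*a² (j(a) = (2*a)² = 4*a²)
j(L(6)) + F(107, -168) = 4*(6*(6 + 6))² + (388/27 + (8/47)*107) = 4*(6*12)² + (388/27 + 856/47) = 4*72² + 41348/1269 = 4*5184 + 41348/1269 = 20736 + 41348/1269 = 26355332/1269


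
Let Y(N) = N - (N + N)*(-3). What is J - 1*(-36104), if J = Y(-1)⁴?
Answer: 38505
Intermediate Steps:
Y(N) = 7*N (Y(N) = N - 2*N*(-3) = N - (-6)*N = N + 6*N = 7*N)
J = 2401 (J = (7*(-1))⁴ = (-7)⁴ = 2401)
J - 1*(-36104) = 2401 - 1*(-36104) = 2401 + 36104 = 38505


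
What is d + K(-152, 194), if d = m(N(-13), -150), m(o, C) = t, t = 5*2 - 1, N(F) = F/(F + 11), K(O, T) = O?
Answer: -143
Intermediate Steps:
N(F) = F/(11 + F)
t = 9 (t = 10 - 1 = 9)
m(o, C) = 9
d = 9
d + K(-152, 194) = 9 - 152 = -143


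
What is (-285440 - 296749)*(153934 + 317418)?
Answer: -274415949528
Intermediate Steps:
(-285440 - 296749)*(153934 + 317418) = -582189*471352 = -274415949528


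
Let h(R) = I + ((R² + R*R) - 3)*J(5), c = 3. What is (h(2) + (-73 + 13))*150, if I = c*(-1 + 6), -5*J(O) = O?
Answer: -7500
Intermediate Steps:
J(O) = -O/5
I = 15 (I = 3*(-1 + 6) = 3*5 = 15)
h(R) = 18 - 2*R² (h(R) = 15 + ((R² + R*R) - 3)*(-⅕*5) = 15 + ((R² + R²) - 3)*(-1) = 15 + (2*R² - 3)*(-1) = 15 + (-3 + 2*R²)*(-1) = 15 + (3 - 2*R²) = 18 - 2*R²)
(h(2) + (-73 + 13))*150 = ((18 - 2*2²) + (-73 + 13))*150 = ((18 - 2*4) - 60)*150 = ((18 - 8) - 60)*150 = (10 - 60)*150 = -50*150 = -7500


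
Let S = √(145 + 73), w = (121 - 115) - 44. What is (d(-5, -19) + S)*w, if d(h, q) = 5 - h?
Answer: -380 - 38*√218 ≈ -941.06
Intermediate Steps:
w = -38 (w = 6 - 44 = -38)
S = √218 ≈ 14.765
(d(-5, -19) + S)*w = ((5 - 1*(-5)) + √218)*(-38) = ((5 + 5) + √218)*(-38) = (10 + √218)*(-38) = -380 - 38*√218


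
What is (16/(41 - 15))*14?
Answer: 112/13 ≈ 8.6154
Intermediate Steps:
(16/(41 - 15))*14 = (16/26)*14 = (16*(1/26))*14 = (8/13)*14 = 112/13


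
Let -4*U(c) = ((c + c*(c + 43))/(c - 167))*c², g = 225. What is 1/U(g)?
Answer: -232/3064078125 ≈ -7.5716e-8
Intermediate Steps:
U(c) = -c²*(c + c*(43 + c))/(4*(-167 + c)) (U(c) = -(c + c*(c + 43))/(c - 167)*c²/4 = -(c + c*(43 + c))/(-167 + c)*c²/4 = -c²*(c + c*(43 + c))/(4*(-167 + c)))
1/U(g) = 1/((¼)*225³*(-44 - 1*225)/(-167 + 225)) = 1/((¼)*11390625*(-44 - 225)/58) = 1/((¼)*11390625*(1/58)*(-269)) = 1/(-3064078125/232) = -232/3064078125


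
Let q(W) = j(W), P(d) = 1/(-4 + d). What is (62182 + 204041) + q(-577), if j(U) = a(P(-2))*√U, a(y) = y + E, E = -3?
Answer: 266223 - 19*I*√577/6 ≈ 2.6622e+5 - 76.066*I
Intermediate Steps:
a(y) = -3 + y (a(y) = y - 3 = -3 + y)
j(U) = -19*√U/6 (j(U) = (-3 + 1/(-4 - 2))*√U = (-3 + 1/(-6))*√U = (-3 - ⅙)*√U = -19*√U/6)
q(W) = -19*√W/6
(62182 + 204041) + q(-577) = (62182 + 204041) - 19*I*√577/6 = 266223 - 19*I*√577/6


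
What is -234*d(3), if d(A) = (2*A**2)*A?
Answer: -12636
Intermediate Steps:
d(A) = 2*A**3
-234*d(3) = -468*3**3 = -468*27 = -234*54 = -12636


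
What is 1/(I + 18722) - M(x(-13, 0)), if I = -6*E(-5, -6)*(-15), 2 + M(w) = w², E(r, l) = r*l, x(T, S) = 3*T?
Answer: -32540017/21422 ≈ -1519.0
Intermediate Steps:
E(r, l) = l*r
M(w) = -2 + w²
I = 2700 (I = -(-36)*(-5)*(-15) = -6*30*(-15) = -180*(-15) = 2700)
1/(I + 18722) - M(x(-13, 0)) = 1/(2700 + 18722) - (-2 + (3*(-13))²) = 1/21422 - (-2 + (-39)²) = 1/21422 - (-2 + 1521) = 1/21422 - 1*1519 = 1/21422 - 1519 = -32540017/21422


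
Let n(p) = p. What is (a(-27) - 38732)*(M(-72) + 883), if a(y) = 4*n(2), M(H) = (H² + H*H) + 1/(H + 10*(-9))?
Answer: -11763454094/27 ≈ -4.3568e+8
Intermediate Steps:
M(H) = 1/(-90 + H) + 2*H² (M(H) = (H² + H²) + 1/(H - 90) = 2*H² + 1/(-90 + H) = 1/(-90 + H) + 2*H²)
a(y) = 8 (a(y) = 4*2 = 8)
(a(-27) - 38732)*(M(-72) + 883) = (8 - 38732)*((1 - 180*(-72)² + 2*(-72)³)/(-90 - 72) + 883) = -38724*((1 - 180*5184 + 2*(-373248))/(-162) + 883) = -38724*(-(1 - 933120 - 746496)/162 + 883) = -38724*(-1/162*(-1679615) + 883) = -38724*(1679615/162 + 883) = -38724*1822661/162 = -11763454094/27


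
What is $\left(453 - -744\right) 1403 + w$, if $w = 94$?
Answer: $1679485$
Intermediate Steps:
$\left(453 - -744\right) 1403 + w = \left(453 - -744\right) 1403 + 94 = \left(453 + 744\right) 1403 + 94 = 1197 \cdot 1403 + 94 = 1679391 + 94 = 1679485$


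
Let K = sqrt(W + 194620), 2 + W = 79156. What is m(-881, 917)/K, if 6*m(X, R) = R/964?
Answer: 917*sqrt(273774)/1583508816 ≈ 0.00030300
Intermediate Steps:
W = 79154 (W = -2 + 79156 = 79154)
m(X, R) = R/5784 (m(X, R) = (R/964)/6 = R/5784)
K = sqrt(273774) (K = sqrt(79154 + 194620) = sqrt(273774) ≈ 523.23)
m(-881, 917)/K = ((1/5784)*917)/(sqrt(273774)) = 917*(sqrt(273774)/273774)/5784 = 917*sqrt(273774)/1583508816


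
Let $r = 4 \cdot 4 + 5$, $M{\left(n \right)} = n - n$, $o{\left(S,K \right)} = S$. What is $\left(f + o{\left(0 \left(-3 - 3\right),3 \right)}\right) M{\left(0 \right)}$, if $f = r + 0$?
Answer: $0$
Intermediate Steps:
$M{\left(n \right)} = 0$
$r = 21$ ($r = 16 + 5 = 21$)
$f = 21$ ($f = 21 + 0 = 21$)
$\left(f + o{\left(0 \left(-3 - 3\right),3 \right)}\right) M{\left(0 \right)} = \left(21 + 0 \left(-3 - 3\right)\right) 0 = \left(21 + 0 \left(-6\right)\right) 0 = \left(21 + 0\right) 0 = 21 \cdot 0 = 0$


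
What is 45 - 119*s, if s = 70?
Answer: -8285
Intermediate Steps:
45 - 119*s = 45 - 119*70 = 45 - 8330 = -8285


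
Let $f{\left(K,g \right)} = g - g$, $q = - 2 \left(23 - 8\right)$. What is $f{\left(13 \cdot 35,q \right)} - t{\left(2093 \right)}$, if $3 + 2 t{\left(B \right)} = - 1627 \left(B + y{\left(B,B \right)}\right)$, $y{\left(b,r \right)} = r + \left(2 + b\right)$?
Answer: $5109595$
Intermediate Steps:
$y{\left(b,r \right)} = 2 + b + r$
$q = -30$ ($q = \left(-2\right) 15 = -30$)
$f{\left(K,g \right)} = 0$
$t{\left(B \right)} = - \frac{3257}{2} - \frac{4881 B}{2}$ ($t{\left(B \right)} = - \frac{3}{2} + \frac{\left(-1627\right) \left(B + \left(2 + B + B\right)\right)}{2} = - \frac{3}{2} + \frac{\left(-1627\right) \left(B + \left(2 + 2 B\right)\right)}{2} = - \frac{3}{2} + \frac{\left(-1627\right) \left(2 + 3 B\right)}{2} = - \frac{3}{2} + \frac{-3254 - 4881 B}{2} = - \frac{3}{2} - \left(1627 + \frac{4881 B}{2}\right) = - \frac{3257}{2} - \frac{4881 B}{2}$)
$f{\left(13 \cdot 35,q \right)} - t{\left(2093 \right)} = 0 - \left(- \frac{3257}{2} - \frac{10215933}{2}\right) = 0 - -5109595 = 0 + 5109595 = 5109595$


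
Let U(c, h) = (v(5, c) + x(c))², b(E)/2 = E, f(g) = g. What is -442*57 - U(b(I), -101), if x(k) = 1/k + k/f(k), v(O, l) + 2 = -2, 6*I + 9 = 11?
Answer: -100785/4 ≈ -25196.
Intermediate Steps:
I = ⅓ (I = -3/2 + (⅙)*11 = -3/2 + 11/6 = ⅓ ≈ 0.33333)
b(E) = 2*E
v(O, l) = -4 (v(O, l) = -2 - 2 = -4)
x(k) = 1 + 1/k (x(k) = 1/k + k/k = 1/k + 1 = 1 + 1/k)
U(c, h) = (-4 + (1 + c)/c)²
-442*57 - U(b(I), -101) = -442*57 - (1 - 6/3)²/(2*(⅓))² = -25194 - (1 - 3*⅔)²/(⅔)² = -25194 - 9*(1 - 2)²/4 = -25194 - 9*(-1)²/4 = -25194 - 9/4 = -100785/4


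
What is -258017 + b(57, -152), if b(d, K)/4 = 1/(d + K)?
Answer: -24511619/95 ≈ -2.5802e+5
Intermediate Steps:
b(d, K) = 4/(K + d) (b(d, K) = 4/(d + K) = 4/(K + d))
-258017 + b(57, -152) = -258017 + 4/(-152 + 57) = -258017 + 4/(-95) = -258017 + 4*(-1/95) = -258017 - 4/95 = -24511619/95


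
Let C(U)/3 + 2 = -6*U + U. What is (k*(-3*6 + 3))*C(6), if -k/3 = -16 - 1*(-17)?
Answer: -4320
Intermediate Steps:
k = -3 (k = -3*(-16 - 1*(-17)) = -3*(-16 + 17) = -3*1 = -3)
C(U) = -6 - 15*U (C(U) = -6 + 3*(-6*U + U) = -6 + 3*(-5*U) = -6 - 15*U)
(k*(-3*6 + 3))*C(6) = (-3*(-3*6 + 3))*(-6 - 15*6) = (-3*(-18 + 3))*(-6 - 90) = -3*(-15)*(-96) = 45*(-96) = -4320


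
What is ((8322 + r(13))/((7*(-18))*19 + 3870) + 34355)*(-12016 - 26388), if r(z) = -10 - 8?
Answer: -162309014228/123 ≈ -1.3196e+9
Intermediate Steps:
r(z) = -18
((8322 + r(13))/((7*(-18))*19 + 3870) + 34355)*(-12016 - 26388) = ((8322 - 18)/((7*(-18))*19 + 3870) + 34355)*(-12016 - 26388) = (8304/(-126*19 + 3870) + 34355)*(-38404) = (8304/(-2394 + 3870) + 34355)*(-38404) = (8304/1476 + 34355)*(-38404) = (8304*(1/1476) + 34355)*(-38404) = (692/123 + 34355)*(-38404) = (4226357/123)*(-38404) = -162309014228/123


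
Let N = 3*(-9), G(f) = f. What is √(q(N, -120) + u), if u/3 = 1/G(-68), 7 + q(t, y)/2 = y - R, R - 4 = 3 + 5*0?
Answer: I*√309859/34 ≈ 16.372*I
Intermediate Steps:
R = 7 (R = 4 + (3 + 5*0) = 4 + (3 + 0) = 4 + 3 = 7)
N = -27
q(t, y) = -28 + 2*y (q(t, y) = -14 + 2*(y - 1*7) = -14 + 2*(y - 7) = -14 + 2*(-7 + y) = -14 + (-14 + 2*y) = -28 + 2*y)
u = -3/68 (u = 3/(-68) = 3*(-1/68) = -3/68 ≈ -0.044118)
√(q(N, -120) + u) = √((-28 + 2*(-120)) - 3/68) = √((-28 - 240) - 3/68) = √(-268 - 3/68) = √(-18227/68) = I*√309859/34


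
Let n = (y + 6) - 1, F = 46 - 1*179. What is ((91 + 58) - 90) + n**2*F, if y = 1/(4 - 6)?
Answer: -10537/4 ≈ -2634.3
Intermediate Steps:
y = -1/2 (y = 1/(-2) = -1/2 ≈ -0.50000)
F = -133 (F = 46 - 179 = -133)
n = 9/2 (n = (-1/2 + 6) - 1 = 11/2 - 1 = 9/2 ≈ 4.5000)
((91 + 58) - 90) + n**2*F = ((91 + 58) - 90) + (9/2)**2*(-133) = (149 - 90) + (81/4)*(-133) = 59 - 10773/4 = -10537/4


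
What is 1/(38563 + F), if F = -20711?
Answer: 1/17852 ≈ 5.6016e-5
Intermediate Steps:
1/(38563 + F) = 1/(38563 - 20711) = 1/17852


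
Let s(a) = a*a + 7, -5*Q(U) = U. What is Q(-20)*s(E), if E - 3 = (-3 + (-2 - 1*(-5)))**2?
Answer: 64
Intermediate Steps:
Q(U) = -U/5
E = 3 (E = 3 + (-3 + (-2 - 1*(-5)))**2 = 3 + (-3 + (-2 + 5))**2 = 3 + (-3 + 3)**2 = 3 + 0**2 = 3 + 0 = 3)
s(a) = 7 + a**2 (s(a) = a**2 + 7 = 7 + a**2)
Q(-20)*s(E) = (-1/5*(-20))*(7 + 3**2) = 4*(7 + 9) = 4*16 = 64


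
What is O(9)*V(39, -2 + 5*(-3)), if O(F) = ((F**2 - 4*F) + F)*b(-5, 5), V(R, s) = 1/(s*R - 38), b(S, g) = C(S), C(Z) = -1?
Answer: 54/701 ≈ 0.077033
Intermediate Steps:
b(S, g) = -1
V(R, s) = 1/(-38 + R*s) (V(R, s) = 1/(R*s - 38) = 1/(-38 + R*s))
O(F) = -F**2 + 3*F (O(F) = ((F**2 - 4*F) + F)*(-1) = (F**2 - 3*F)*(-1) = -F**2 + 3*F)
O(9)*V(39, -2 + 5*(-3)) = (9*(3 - 1*9))/(-38 + 39*(-2 + 5*(-3))) = (9*(3 - 9))/(-38 + 39*(-2 - 15)) = (9*(-6))/(-38 + 39*(-17)) = -54/(-38 - 663) = -54/(-701) = -54*(-1/701) = 54/701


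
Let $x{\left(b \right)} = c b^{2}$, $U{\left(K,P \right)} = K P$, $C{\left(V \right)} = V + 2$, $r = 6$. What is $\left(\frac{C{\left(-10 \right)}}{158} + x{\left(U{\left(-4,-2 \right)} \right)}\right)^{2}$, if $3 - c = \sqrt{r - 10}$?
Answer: $\frac{127694352}{6241} - \frac{3881984 i}{79} \approx 20461.0 - 49139.0 i$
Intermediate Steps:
$C{\left(V \right)} = 2 + V$
$c = 3 - 2 i$ ($c = 3 - \sqrt{6 - 10} = 3 - \sqrt{-4} = 3 - 2 i \approx 3.0 - 2.0 i$)
$x{\left(b \right)} = b^{2} \left(3 - 2 i\right)$ ($x{\left(b \right)} = \left(3 - 2 i\right) b^{2} = b^{2} \left(3 - 2 i\right)$)
$\left(\frac{C{\left(-10 \right)}}{158} + x{\left(U{\left(-4,-2 \right)} \right)}\right)^{2} = \left(\frac{2 - 10}{158} + \left(\left(-4\right) \left(-2\right)\right)^{2} \left(3 - 2 i\right)\right)^{2} = \left(\left(-8\right) \frac{1}{158} + 8^{2} \left(3 - 2 i\right)\right)^{2} = \left(- \frac{4}{79} + 64 \left(3 - 2 i\right)\right)^{2} = \left(- \frac{4}{79} + \left(192 - 128 i\right)\right)^{2} = \left(\frac{15164}{79} - 128 i\right)^{2}$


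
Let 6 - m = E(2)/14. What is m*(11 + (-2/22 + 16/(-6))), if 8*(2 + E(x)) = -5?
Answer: 51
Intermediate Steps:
E(x) = -21/8 (E(x) = -2 + (⅛)*(-5) = -2 - 5/8 = -21/8)
m = 99/16 (m = 6 - (-21)/(8*14) = 6 - 1*(-3/16) = 6 + 3/16 = 99/16 ≈ 6.1875)
m*(11 + (-2/22 + 16/(-6))) = 99*(11 + (-2/22 + 16/(-6)))/16 = 99*(11 + (-2*1/22 + 16*(-⅙)))/16 = 99*(11 + (-1/11 - 8/3))/16 = 99*(11 - 91/33)/16 = (99/16)*(272/33) = 51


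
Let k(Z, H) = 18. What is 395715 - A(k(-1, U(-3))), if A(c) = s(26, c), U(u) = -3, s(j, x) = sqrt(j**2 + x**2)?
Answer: 395715 - 10*sqrt(10) ≈ 3.9568e+5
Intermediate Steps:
A(c) = sqrt(676 + c**2) (A(c) = sqrt(26**2 + c**2) = sqrt(676 + c**2))
395715 - A(k(-1, U(-3))) = 395715 - sqrt(676 + 18**2) = 395715 - sqrt(676 + 324) = 395715 - sqrt(1000) = 395715 - 10*sqrt(10)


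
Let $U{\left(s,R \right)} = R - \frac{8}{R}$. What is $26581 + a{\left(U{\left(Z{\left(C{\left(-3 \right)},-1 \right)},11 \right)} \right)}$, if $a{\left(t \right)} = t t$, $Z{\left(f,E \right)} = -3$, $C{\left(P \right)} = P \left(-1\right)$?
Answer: $\frac{3229070}{121} \approx 26687.0$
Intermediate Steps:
$C{\left(P \right)} = - P$
$U{\left(s,R \right)} = R - \frac{8}{R}$
$a{\left(t \right)} = t^{2}$
$26581 + a{\left(U{\left(Z{\left(C{\left(-3 \right)},-1 \right)},11 \right)} \right)} = 26581 + \left(11 - \frac{8}{11}\right)^{2} = 26581 + \left(\frac{113}{11}\right)^{2} = 26581 + \frac{12769}{121} = \frac{3229070}{121}$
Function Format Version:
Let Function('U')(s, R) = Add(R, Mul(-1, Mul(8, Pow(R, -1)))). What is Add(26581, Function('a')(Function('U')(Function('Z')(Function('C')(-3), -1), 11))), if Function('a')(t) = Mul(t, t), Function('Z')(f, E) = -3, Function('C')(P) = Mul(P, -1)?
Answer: Rational(3229070, 121) ≈ 26687.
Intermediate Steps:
Function('C')(P) = Mul(-1, P)
Function('U')(s, R) = Add(R, Mul(-8, Pow(R, -1)))
Function('a')(t) = Pow(t, 2)
Add(26581, Function('a')(Function('U')(Function('Z')(Function('C')(-3), -1), 11))) = Add(26581, Pow(Add(11, Mul(-8, Pow(11, -1))), 2)) = Add(26581, Pow(Add(11, Mul(-8, Rational(1, 11))), 2)) = Add(26581, Pow(Add(11, Rational(-8, 11)), 2)) = Add(26581, Pow(Rational(113, 11), 2)) = Add(26581, Rational(12769, 121)) = Rational(3229070, 121)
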